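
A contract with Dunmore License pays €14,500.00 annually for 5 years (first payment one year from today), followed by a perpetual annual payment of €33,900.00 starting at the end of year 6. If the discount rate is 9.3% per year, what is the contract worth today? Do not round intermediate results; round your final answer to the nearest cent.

€289640.63

PV of 5-year annuity: €14,500.00 × [1 − (1+0.093)^−5] / 0.093 = 55963.64583
Perpetuity value at year 5: €33,900.00 / 0.093 = 364516.12903
PV of perpetuity: 364516.12903 / (1+0.093)^5 = 233676.98465
Total PV = 55963.64583 + 233676.98465 = 289640.63048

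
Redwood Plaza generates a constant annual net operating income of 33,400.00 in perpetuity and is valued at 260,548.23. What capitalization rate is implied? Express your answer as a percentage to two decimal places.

P = C/r ⇒ r = C/P = 33,400.00/260,548.23 = 0.128191

12.82%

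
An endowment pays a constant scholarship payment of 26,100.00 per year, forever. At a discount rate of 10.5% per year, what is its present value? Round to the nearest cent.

248571.43

Level perpetuity: PV = C / r = 26,100.00 / 0.105 = 248,571.43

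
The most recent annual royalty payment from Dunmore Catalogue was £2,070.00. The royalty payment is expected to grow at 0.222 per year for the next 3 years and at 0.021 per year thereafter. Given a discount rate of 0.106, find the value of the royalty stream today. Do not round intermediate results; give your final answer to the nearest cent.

D_1 = 2529.54000
D_2 = 3091.09788
D_3 = 3777.32161
Terminal value at year 3: TV = D_3×(1+g_2)/(r−g_2) = 3856.64536/0.085 = 45372.29839
P_0 = D_1/(1+r)^1 + D_2/(1+r)^2 + D_3/(1+r)^3 + TV/(1+r)^3
    = 2287.10669 + 2526.98407 + 2792.02037 + 33537.09172 = 41143.20285

£41143.20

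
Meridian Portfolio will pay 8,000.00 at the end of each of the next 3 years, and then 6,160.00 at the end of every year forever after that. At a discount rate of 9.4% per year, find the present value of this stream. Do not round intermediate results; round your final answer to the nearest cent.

70156.49

PV of 3-year annuity: 8,000.00 × [1 − (1+0.094)^−3] / 0.094 = 20106.86030
Perpetuity value at year 3: 6,160.00 / 0.094 = 65531.91489
PV of perpetuity: 65531.91489 / (1+0.094)^3 = 50049.63246
Total PV = 20106.86030 + 50049.63246 = 70156.49276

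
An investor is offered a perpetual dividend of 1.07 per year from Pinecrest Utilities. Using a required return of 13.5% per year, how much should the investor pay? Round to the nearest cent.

Level perpetuity: PV = C / r = 1.07 / 0.135 = 7.93

7.93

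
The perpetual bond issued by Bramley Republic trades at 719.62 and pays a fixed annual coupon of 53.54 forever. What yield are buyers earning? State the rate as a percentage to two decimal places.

P = C/r ⇒ r = C/P = 53.54/719.62 = 0.074400

7.44%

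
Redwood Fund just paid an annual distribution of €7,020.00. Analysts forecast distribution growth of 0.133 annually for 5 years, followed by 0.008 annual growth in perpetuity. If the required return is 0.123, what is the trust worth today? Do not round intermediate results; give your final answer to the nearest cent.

D_1 = 7953.66000
D_2 = 9011.49678
D_3 = 10210.02585
D_4 = 11567.95929
D_5 = 13106.49788
Terminal value at year 5: TV = D_5×(1+g_2)/(r−g_2) = 13211.34986/0.115 = 114881.30312
P_0 = D_1/(1+r)^1 + D_2/(1+r)^2 + D_3/(1+r)^3 + D_4/(1+r)^4 + D_5/(1+r)^5 + TV/(1+r)^5
    = 7082.51113 + 7145.57891 + 7209.20828 + 7273.40426 + 7338.17188 + 64320.67182 = 100369.54628

€100369.55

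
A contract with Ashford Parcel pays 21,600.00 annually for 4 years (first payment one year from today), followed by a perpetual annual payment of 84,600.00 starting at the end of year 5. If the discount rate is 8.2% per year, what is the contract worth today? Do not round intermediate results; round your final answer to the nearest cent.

823968.89

PV of 4-year annuity: 21,600.00 × [1 − (1+0.082)^−4] / 0.082 = 71224.60365
Perpetuity value at year 4: 84,600.00 / 0.082 = 1031707.31707
PV of perpetuity: 1031707.31707 / (1+0.082)^4 = 752744.28610
Total PV = 71224.60365 + 752744.28610 = 823968.88975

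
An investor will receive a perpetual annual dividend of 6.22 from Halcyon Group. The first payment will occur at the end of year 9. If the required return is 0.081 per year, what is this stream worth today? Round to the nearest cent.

41.18

Value at end of year 8: C / r = 6.22 / 0.081 = 76.7901
Discount to today: PV = 76.7901 / (1 + 0.081)^8 = 76.7901 / 1.864685 = 41.18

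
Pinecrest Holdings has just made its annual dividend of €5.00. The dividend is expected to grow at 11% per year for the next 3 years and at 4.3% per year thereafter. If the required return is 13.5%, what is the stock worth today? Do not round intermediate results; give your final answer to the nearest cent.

D_1 = 5.55000
D_2 = 6.16050
D_3 = 6.83816
Terminal value at year 3: TV = D_3×(1+g_2)/(r−g_2) = 7.13220/0.092 = 77.52387
P_0 = D_1/(1+r)^1 + D_2/(1+r)^2 + D_3/(1+r)^3 + TV/(1+r)^3
    = 4.88987 + 4.78216 + 4.67683 + 53.02099 = 67.36985

€67.37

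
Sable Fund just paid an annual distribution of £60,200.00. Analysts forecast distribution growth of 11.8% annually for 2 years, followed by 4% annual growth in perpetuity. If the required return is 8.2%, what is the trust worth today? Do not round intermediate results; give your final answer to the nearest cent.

£1717986.44

D_1 = 67303.60000
D_2 = 75245.42480
Terminal value at year 2: TV = D_2×(1+g_2)/(r−g_2) = 78255.24179/0.042 = 1863220.04267
P_0 = D_1/(1+r)^1 + D_2/(1+r)^2 + TV/(1+r)^2
    = 62202.95749 + 64272.55681 + 1591510.93056 = 1717986.44486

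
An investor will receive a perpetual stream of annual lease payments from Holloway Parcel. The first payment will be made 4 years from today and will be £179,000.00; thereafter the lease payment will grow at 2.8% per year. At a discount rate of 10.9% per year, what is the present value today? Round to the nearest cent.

£1620217.71

Value at end of year 3: C₁ / (r − g) = £179,000.00 / (0.109 − 0.028) = £2,209,876.5432
Discount to today: PV = £2,209,876.5432 / (1 + 0.109)^3 = £2,209,876.5432 / 1.363938 = £1,620,217.71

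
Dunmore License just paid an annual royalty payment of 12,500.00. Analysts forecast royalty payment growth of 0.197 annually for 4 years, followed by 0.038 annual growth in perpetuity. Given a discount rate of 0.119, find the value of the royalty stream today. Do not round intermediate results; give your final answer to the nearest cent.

D_1 = 14962.50000
D_2 = 17910.11250
D_3 = 21438.40466
D_4 = 25661.77038
Terminal value at year 4: TV = D_4×(1+g_2)/(r−g_2) = 26636.91766/0.081 = 328850.83525
P_0 = D_1/(1+r)^1 + D_2/(1+r)^2 + D_3/(1+r)^3 + D_4/(1+r)^4 + TV/(1+r)^4
    = 13371.31367 + 14303.36235 + 15300.37956 + 16366.89395 + 209738.71512 = 269080.66466

269080.66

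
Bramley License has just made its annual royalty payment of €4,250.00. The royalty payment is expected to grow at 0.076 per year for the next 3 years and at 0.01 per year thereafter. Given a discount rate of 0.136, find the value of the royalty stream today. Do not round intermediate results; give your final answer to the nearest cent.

D_1 = 4573.00000
D_2 = 4920.54800
D_3 = 5294.50965
Terminal value at year 3: TV = D_3×(1+g_2)/(r−g_2) = 5347.45474/0.126 = 42440.11702
P_0 = D_1/(1+r)^1 + D_2/(1+r)^2 + D_3/(1+r)^3 + TV/(1+r)^3
    = 4025.52817 + 3812.91224 + 3611.52603 + 28949.53409 = 40399.50053

€40399.50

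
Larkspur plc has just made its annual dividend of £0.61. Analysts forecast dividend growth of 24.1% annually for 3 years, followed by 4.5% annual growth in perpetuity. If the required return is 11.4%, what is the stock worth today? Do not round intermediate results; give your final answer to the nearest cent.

£15.05

D_1 = 0.75701
D_2 = 0.93945
D_3 = 1.16586
Terminal value at year 3: TV = D_3×(1+g_2)/(r−g_2) = 1.21832/0.069 = 17.65682
P_0 = D_1/(1+r)^1 + D_2/(1+r)^2 + D_3/(1+r)^3 + TV/(1+r)^3
    = 0.67954 + 0.75701 + 0.84331 + 12.77194 = 15.05181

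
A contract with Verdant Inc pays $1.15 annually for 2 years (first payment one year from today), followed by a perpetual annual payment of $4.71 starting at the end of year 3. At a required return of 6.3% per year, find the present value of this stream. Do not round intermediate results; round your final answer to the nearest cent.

$68.26

PV of 2-year annuity: $1.15 × [1 − (1+0.063)^−2] / 0.063 = 2.09957
Perpetuity value at year 2: $4.71 / 0.063 = 74.76190
PV of perpetuity: 74.76190 / (1+0.063)^2 = 66.16279
Total PV = 2.09957 + 66.16279 = 68.26236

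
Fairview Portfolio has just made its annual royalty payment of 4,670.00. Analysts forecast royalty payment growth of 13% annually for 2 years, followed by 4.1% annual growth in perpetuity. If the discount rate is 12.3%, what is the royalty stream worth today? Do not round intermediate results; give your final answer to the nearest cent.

D_1 = 5277.10000
D_2 = 5963.12300
Terminal value at year 2: TV = D_2×(1+g_2)/(r−g_2) = 6207.61104/0.082 = 75702.57370
P_0 = D_1/(1+r)^1 + D_2/(1+r)^2 + TV/(1+r)^2
    = 4699.10953 + 4728.40050 + 60027.62104 = 69455.13107

69455.13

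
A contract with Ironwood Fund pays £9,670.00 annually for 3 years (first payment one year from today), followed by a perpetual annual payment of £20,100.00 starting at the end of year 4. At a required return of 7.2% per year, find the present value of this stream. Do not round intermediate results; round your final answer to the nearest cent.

£251894.76

PV of 3-year annuity: £9,670.00 × [1 − (1+0.072)^−3] / 0.072 = 25284.69104
Perpetuity value at year 3: £20,100.00 / 0.072 = 279166.66667
PV of perpetuity: 279166.66667 / (1+0.072)^3 = 226610.06999
Total PV = 25284.69104 + 226610.06999 = 251894.76103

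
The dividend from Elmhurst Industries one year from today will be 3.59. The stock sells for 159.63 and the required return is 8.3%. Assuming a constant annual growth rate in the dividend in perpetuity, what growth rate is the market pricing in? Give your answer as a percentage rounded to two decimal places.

6.05%

P = D₁/(r−g) ⇒ g = r − D₁/P = 0.083 − 3.59/159.63 = 0.060510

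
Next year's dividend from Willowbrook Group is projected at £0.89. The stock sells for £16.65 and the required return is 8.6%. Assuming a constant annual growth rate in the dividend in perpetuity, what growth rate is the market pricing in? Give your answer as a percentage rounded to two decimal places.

P = D₁/(r−g) ⇒ g = r − D₁/P = 0.086 − £0.89/£16.65 = 0.032547

3.25%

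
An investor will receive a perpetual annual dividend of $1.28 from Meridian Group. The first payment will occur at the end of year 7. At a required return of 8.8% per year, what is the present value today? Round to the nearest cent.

Value at end of year 6: C / r = $1.28 / 0.088 = $14.5455
Discount to today: PV = $14.5455 / (1 + 0.088)^6 = $14.5455 / 1.658721 = $8.77

$8.77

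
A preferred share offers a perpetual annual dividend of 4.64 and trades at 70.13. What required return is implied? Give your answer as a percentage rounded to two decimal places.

6.62%

P = C/r ⇒ r = C/P = 4.64/70.13 = 0.066163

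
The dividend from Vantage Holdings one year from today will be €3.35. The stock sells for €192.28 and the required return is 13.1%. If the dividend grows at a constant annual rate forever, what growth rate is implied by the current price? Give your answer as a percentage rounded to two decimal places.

11.36%

P = D₁/(r−g) ⇒ g = r − D₁/P = 0.131 − €3.35/€192.28 = 0.113577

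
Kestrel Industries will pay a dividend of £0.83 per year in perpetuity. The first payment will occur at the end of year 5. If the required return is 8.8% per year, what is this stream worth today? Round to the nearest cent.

Value at end of year 4: C / r = £0.83 / 0.088 = £9.4318
Discount to today: PV = £9.4318 / (1 + 0.088)^4 = £9.4318 / 1.401250 = £6.73

£6.73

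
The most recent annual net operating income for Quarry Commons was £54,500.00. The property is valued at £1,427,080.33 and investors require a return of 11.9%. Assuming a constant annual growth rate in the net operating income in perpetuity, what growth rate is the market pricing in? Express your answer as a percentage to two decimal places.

P = D₀(1+g)/(r−g) ⇒ P(r−g) = D₀(1+g) ⇒ g(P+D₀) = P·r − D₀
g = (P·r − D₀)/(P + D₀) = (£1,427,080.33×0.119 − £54,500.00) / (£1,427,080.33 + £54,500.00) = 0.077838

7.78%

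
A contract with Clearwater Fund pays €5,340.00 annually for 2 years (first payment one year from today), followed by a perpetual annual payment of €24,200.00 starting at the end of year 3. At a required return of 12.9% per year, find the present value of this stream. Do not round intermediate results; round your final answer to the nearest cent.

€156095.53

PV of 2-year annuity: €5,340.00 × [1 − (1+0.129)^−2] / 0.129 = 8919.26433
Perpetuity value at year 2: €24,200.00 / 0.129 = 187596.89922
PV of perpetuity: 187596.89922 / (1+0.129)^2 = 147176.26314
Total PV = 8919.26433 + 147176.26314 = 156095.52747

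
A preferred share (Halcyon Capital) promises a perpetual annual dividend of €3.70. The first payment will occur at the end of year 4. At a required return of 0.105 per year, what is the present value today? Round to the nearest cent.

Value at end of year 3: C / r = €3.70 / 0.105 = €35.2381
Discount to today: PV = €35.2381 / (1 + 0.105)^3 = €35.2381 / 1.349233 = €26.12

€26.12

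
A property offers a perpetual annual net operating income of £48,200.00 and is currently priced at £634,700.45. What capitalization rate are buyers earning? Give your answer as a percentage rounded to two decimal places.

7.59%

P = C/r ⇒ r = C/P = £48,200.00/£634,700.45 = 0.075941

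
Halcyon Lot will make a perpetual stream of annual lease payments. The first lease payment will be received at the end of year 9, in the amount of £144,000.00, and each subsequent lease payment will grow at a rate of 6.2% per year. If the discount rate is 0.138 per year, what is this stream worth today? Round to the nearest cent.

Value at end of year 8: C₁ / (r − g) = £144,000.00 / (0.138 − 0.062) = £1,894,736.8421
Discount to today: PV = £1,894,736.8421 / (1 + 0.138)^8 = £1,894,736.8421 / 2.812795 = £673,613.53

£673613.53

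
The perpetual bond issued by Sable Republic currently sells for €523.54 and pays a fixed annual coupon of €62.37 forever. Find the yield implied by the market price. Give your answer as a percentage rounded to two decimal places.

11.91%

P = C/r ⇒ r = C/P = €62.37/€523.54 = 0.119131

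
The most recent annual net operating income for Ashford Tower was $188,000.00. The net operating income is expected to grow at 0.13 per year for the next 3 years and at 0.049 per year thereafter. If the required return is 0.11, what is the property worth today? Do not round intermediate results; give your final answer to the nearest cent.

D_1 = 212440.00000
D_2 = 240057.20000
D_3 = 271264.63600
Terminal value at year 3: TV = D_3×(1+g_2)/(r−g_2) = 284556.60316/0.061 = 4664862.34695
P_0 = D_1/(1+r)^1 + D_2/(1+r)^2 + D_3/(1+r)^3 + TV/(1+r)^3
    = 191387.38739 + 194835.80878 + 198346.36389 + 3410907.14305 = 3995476.70311

$3995476.70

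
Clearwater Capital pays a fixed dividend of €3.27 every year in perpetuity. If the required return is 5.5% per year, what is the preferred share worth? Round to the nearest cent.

€59.45

Level perpetuity: PV = C / r = €3.27 / 0.055 = €59.45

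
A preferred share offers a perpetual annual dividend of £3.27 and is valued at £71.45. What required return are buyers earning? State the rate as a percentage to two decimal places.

4.58%

P = C/r ⇒ r = C/P = £3.27/£71.45 = 0.045766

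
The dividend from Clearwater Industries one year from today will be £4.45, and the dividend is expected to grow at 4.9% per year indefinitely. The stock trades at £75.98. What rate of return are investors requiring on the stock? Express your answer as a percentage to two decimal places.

10.76%

P = D₁/(r − g) ⇒ r = D₁/P + g = £4.4500/£75.98 + 0.049 = 0.058568 + 0.049 = 0.107568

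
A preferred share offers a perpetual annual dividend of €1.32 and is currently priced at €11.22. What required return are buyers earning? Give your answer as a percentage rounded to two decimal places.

P = C/r ⇒ r = C/P = €1.32/€11.22 = 0.117647

11.76%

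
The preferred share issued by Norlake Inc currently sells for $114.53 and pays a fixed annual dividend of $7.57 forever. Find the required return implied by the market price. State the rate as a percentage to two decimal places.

P = C/r ⇒ r = C/P = $7.57/$114.53 = 0.066096

6.61%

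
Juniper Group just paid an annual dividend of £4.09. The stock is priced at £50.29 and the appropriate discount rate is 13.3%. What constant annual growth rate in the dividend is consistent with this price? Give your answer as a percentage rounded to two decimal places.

4.78%

P = D₀(1+g)/(r−g) ⇒ P(r−g) = D₀(1+g) ⇒ g(P+D₀) = P·r − D₀
g = (P·r − D₀)/(P + D₀) = (£50.29×0.133 − £4.09) / (£50.29 + £4.09) = 0.047785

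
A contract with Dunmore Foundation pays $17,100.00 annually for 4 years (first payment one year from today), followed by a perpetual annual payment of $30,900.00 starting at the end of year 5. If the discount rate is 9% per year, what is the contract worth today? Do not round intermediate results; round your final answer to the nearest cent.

$298625.20

PV of 4-year annuity: $17,100.00 × [1 − (1+0.09)^−4] / 0.09 = 55399.20990
Perpetuity value at year 4: $30,900.00 / 0.09 = 343333.33333
PV of perpetuity: 343333.33333 / (1+0.09)^4 = 243225.98913
Total PV = 55399.20990 + 243225.98913 = 298625.19903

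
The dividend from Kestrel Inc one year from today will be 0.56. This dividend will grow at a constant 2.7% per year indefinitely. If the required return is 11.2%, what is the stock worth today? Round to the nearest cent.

6.59

Growing perpetuity: P = D₁ / (r − g) = 0.5600 / (0.112 − 0.027) = 6.59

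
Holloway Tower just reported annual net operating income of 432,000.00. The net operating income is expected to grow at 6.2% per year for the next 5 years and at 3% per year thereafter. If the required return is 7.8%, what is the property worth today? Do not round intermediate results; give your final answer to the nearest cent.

D_1 = 458784.00000
D_2 = 487228.60800
D_3 = 517436.78170
D_4 = 549517.86216
D_5 = 583587.96962
Terminal value at year 5: TV = D_5×(1+g_2)/(r−g_2) = 601095.60870/0.048 = 12522825.18132
P_0 = D_1/(1+r)^1 + D_2/(1+r)^2 + D_3/(1+r)^3 + D_4/(1+r)^4 + D_5/(1+r)^5 + TV/(1+r)^5
    = 425588.12616 + 419271.41928 + 413048.46686 + 406917.87737 + 400878.27993 + 8602179.75685 = 10667883.92644

10667883.93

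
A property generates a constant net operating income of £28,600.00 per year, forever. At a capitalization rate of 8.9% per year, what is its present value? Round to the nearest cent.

Level perpetuity: PV = C / r = £28,600.00 / 0.089 = £321,348.31

£321348.31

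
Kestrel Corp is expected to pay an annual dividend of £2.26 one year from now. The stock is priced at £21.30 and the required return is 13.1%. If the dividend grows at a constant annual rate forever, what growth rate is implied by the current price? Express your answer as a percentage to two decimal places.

2.49%

P = D₁/(r−g) ⇒ g = r − D₁/P = 0.131 − £2.26/£21.30 = 0.024897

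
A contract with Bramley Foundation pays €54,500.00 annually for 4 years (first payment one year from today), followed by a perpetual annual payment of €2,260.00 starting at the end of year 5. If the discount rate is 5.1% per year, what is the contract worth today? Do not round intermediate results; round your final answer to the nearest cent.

€229124.69

PV of 4-year annuity: €54,500.00 × [1 − (1+0.051)^−4] / 0.051 = 192806.23361
Perpetuity value at year 4: €2,260.00 / 0.051 = 44313.72549
PV of perpetuity: 44313.72549 / (1+0.051)^4 = 36318.45782
Total PV = 192806.23361 + 36318.45782 = 229124.69143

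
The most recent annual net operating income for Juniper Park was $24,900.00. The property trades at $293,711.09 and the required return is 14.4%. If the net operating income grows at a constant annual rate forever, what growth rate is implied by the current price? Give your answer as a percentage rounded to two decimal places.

5.46%

P = D₀(1+g)/(r−g) ⇒ P(r−g) = D₀(1+g) ⇒ g(P+D₀) = P·r − D₀
g = (P·r − D₀)/(P + D₀) = ($293,711.09×0.144 − $24,900.00) / ($293,711.09 + $24,900.00) = 0.054594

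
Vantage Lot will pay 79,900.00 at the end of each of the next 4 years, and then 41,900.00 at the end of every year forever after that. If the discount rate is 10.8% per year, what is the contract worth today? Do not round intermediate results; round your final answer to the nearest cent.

PV of 4-year annuity: 79,900.00 × [1 − (1+0.108)^−4] / 0.108 = 248947.64989
Perpetuity value at year 4: 41,900.00 / 0.108 = 387962.96296
PV of perpetuity: 387962.96296 / (1+0.108)^4 = 257413.44444
Total PV = 248947.64989 + 257413.44444 = 506361.09432

506361.09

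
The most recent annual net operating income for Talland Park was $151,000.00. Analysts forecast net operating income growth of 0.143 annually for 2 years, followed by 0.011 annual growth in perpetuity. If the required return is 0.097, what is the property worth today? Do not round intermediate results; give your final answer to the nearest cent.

$2248381.39

D_1 = 172593.00000
D_2 = 197273.79900
Terminal value at year 2: TV = D_2×(1+g_2)/(r−g_2) = 199443.81079/0.086 = 2319114.07894
P_0 = D_1/(1+r)^1 + D_2/(1+r)^2 + TV/(1+r)^2
    = 157331.81404 + 163929.13714 + 1927120.43781 = 2248381.38899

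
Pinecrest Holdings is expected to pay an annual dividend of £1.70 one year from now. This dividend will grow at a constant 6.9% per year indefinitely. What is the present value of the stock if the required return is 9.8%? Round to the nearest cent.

Growing perpetuity: P = D₁ / (r − g) = £1.7000 / (0.098 − 0.069) = £58.62

£58.62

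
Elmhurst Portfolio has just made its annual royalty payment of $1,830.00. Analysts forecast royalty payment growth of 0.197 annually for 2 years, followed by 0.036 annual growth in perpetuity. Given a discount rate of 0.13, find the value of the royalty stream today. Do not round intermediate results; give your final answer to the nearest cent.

D_1 = 2190.51000
D_2 = 2622.04047
Terminal value at year 2: TV = D_2×(1+g_2)/(r−g_2) = 2716.43393/0.094 = 28898.23327
P_0 = D_1/(1+r)^1 + D_2/(1+r)^2 + TV/(1+r)^2
    = 1938.50442 + 2053.44230 + 22631.55554 = 26623.50226

$26623.50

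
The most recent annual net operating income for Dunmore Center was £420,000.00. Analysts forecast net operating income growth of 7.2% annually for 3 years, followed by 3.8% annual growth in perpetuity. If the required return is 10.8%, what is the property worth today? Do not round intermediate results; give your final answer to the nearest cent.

D_1 = 450240.00000
D_2 = 482657.28000
D_3 = 517408.60416
Terminal value at year 3: TV = D_3×(1+g_2)/(r−g_2) = 537070.13112/0.07 = 7672430.44454
P_0 = D_1/(1+r)^1 + D_2/(1+r)^2 + D_3/(1+r)^3 + TV/(1+r)^3
    = 406353.79061 + 393150.95987 + 380377.10197 + 5640449.02635 = 6820330.87881

£6820330.88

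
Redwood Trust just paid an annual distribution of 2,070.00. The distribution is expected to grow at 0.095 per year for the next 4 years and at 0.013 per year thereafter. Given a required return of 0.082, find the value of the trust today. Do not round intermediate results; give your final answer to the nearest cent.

D_1 = 2266.65000
D_2 = 2481.98175
D_3 = 2717.77002
D_4 = 2975.95817
Terminal value at year 4: TV = D_4×(1+g_2)/(r−g_2) = 3014.64562/0.069 = 43690.51629
P_0 = D_1/(1+r)^1 + D_2/(1+r)^2 + D_3/(1+r)^3 + D_4/(1+r)^4 + TV/(1+r)^4
    = 2094.87061 + 2120.04004 + 2145.51187 + 2171.28973 + 31877.05074 = 40408.76298

40408.76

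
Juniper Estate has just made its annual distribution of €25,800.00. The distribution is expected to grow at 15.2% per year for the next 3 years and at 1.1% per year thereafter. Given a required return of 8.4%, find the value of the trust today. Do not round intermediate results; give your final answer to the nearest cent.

D_1 = 29721.60000
D_2 = 34239.28320
D_3 = 39443.65425
Terminal value at year 3: TV = D_3×(1+g_2)/(r−g_2) = 39877.53444/0.073 = 546267.59511
P_0 = D_1/(1+r)^1 + D_2/(1+r)^2 + D_3/(1+r)^3 + TV/(1+r)^3
    = 27418.45018 + 29138.42676 + 30966.29855 + 428862.02518 = 516385.20068

€516385.20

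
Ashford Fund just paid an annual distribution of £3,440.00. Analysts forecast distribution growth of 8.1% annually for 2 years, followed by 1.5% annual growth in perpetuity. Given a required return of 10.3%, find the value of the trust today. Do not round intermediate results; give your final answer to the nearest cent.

£44785.81

D_1 = 3718.64000
D_2 = 4019.84984
Terminal value at year 2: TV = D_2×(1+g_2)/(r−g_2) = 4080.14759/0.088 = 46365.31350
P_0 = D_1/(1+r)^1 + D_2/(1+r)^2 + TV/(1+r)^2
    = 3371.38713 + 3304.14278 + 38110.28317 = 44785.81307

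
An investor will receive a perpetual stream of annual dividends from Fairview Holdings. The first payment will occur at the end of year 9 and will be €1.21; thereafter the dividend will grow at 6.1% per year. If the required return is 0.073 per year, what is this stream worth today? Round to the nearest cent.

Value at end of year 8: C₁ / (r − g) = €1.21 / (0.073 − 0.061) = €100.8333
Discount to today: PV = €100.8333 / (1 + 0.073)^8 = €100.8333 / 1.757105 = €57.39

€57.39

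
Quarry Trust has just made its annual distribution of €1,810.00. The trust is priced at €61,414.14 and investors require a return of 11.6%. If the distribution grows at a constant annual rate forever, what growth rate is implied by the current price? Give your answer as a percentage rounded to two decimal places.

8.41%

P = D₀(1+g)/(r−g) ⇒ P(r−g) = D₀(1+g) ⇒ g(P+D₀) = P·r − D₀
g = (P·r − D₀)/(P + D₀) = (€61,414.14×0.116 − €1,810.00) / (€61,414.14 + €1,810.00) = 0.084051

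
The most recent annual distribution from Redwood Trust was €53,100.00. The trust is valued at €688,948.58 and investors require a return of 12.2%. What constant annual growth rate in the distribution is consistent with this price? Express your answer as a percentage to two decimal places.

4.17%

P = D₀(1+g)/(r−g) ⇒ P(r−g) = D₀(1+g) ⇒ g(P+D₀) = P·r − D₀
g = (P·r − D₀)/(P + D₀) = (€688,948.58×0.122 − €53,100.00) / (€688,948.58 + €53,100.00) = 0.041711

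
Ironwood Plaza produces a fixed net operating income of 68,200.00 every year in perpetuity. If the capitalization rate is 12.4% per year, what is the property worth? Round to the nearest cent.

Level perpetuity: PV = C / r = 68,200.00 / 0.124 = 550,000.00

550000.00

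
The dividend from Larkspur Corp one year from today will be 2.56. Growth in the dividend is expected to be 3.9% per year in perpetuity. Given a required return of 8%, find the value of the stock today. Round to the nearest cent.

Growing perpetuity: P = D₁ / (r − g) = 2.5600 / (0.08 − 0.039) = 62.44

62.44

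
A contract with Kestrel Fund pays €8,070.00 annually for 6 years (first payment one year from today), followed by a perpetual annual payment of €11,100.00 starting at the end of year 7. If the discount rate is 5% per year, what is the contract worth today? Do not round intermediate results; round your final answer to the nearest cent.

PV of 6-year annuity: €8,070.00 × [1 − (1+0.05)^−6] / 0.05 = 40960.83498
Perpetuity value at year 6: €11,100.00 / 0.05 = 222000.00000
PV of perpetuity: 222000.00000 / (1+0.05)^6 = 165659.81805
Total PV = 40960.83498 + 165659.81805 = 206620.65304

€206620.65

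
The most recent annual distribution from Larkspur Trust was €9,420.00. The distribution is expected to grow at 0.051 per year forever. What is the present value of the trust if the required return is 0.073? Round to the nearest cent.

€450019.09

D₁ = D₀ × (1 + g) = €9,420.00 × 1.051 = €9,900.4200
Growing perpetuity: P = D₁ / (r − g) = €9,900.4200 / (0.073 − 0.051) = €450,019.09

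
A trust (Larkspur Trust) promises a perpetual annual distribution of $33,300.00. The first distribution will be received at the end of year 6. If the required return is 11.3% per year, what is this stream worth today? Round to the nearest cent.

$172540.07

Value at end of year 5: C / r = $33,300.00 / 0.113 = $294,690.2655
Discount to today: PV = $294,690.2655 / (1 + 0.113)^5 = $294,690.2655 / 1.707953 = $172,540.07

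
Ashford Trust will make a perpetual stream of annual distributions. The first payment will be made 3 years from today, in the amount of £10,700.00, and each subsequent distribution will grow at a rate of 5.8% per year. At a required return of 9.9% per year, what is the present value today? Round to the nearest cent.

Value at end of year 2: C₁ / (r − g) = £10,700.00 / (0.099 − 0.058) = £260,975.6098
Discount to today: PV = £260,975.6098 / (1 + 0.099)^2 = £260,975.6098 / 1.207801 = £216,075.01

£216075.01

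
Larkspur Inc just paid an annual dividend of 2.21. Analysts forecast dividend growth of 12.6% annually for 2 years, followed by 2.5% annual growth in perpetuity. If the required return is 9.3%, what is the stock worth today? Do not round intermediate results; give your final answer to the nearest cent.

D_1 = 2.48846
D_2 = 2.80201
Terminal value at year 2: TV = D_2×(1+g_2)/(r−g_2) = 2.87206/0.068 = 42.23612
P_0 = D_1/(1+r)^1 + D_2/(1+r)^2 + TV/(1+r)^2
    = 2.27672 + 2.34546 + 35.35442 = 39.97661

39.98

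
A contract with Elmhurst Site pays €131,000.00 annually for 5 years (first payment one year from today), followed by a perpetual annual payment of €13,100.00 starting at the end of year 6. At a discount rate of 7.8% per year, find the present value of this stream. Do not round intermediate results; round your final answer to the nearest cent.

€641181.10

PV of 5-year annuity: €131,000.00 × [1 − (1+0.078)^−5] / 0.078 = 525813.75451
Perpetuity value at year 5: €13,100.00 / 0.078 = 167948.71795
PV of perpetuity: 167948.71795 / (1+0.078)^5 = 115367.34250
Total PV = 525813.75451 + 115367.34250 = 641181.09701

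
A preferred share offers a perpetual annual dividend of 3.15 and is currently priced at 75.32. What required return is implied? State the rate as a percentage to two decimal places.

4.18%

P = C/r ⇒ r = C/P = 3.15/75.32 = 0.041822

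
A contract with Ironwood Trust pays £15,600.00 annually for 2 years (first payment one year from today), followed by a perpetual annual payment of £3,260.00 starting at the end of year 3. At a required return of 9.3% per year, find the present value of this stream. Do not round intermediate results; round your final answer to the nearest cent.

PV of 2-year annuity: £15,600.00 × [1 − (1+0.093)^−2] / 0.093 = 27330.87292
Perpetuity value at year 2: £3,260.00 / 0.093 = 35053.76344
PV of perpetuity: 35053.76344 / (1+0.093)^2 = 29342.31179
Total PV = 27330.87292 + 29342.31179 = 56673.18471

£56673.18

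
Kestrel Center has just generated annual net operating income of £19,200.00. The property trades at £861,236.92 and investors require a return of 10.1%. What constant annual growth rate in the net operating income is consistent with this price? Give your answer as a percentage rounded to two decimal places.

7.70%

P = D₀(1+g)/(r−g) ⇒ P(r−g) = D₀(1+g) ⇒ g(P+D₀) = P·r − D₀
g = (P·r − D₀)/(P + D₀) = (£861,236.92×0.101 − £19,200.00) / (£861,236.92 + £19,200.00) = 0.076990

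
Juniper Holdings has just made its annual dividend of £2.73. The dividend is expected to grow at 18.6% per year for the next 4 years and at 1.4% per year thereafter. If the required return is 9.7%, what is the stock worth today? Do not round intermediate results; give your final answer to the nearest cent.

D_1 = 3.23778
D_2 = 3.84001
D_3 = 4.55425
D_4 = 5.40134
Terminal value at year 4: TV = D_4×(1+g_2)/(r−g_2) = 5.47696/0.083 = 65.98744
P_0 = D_1/(1+r)^1 + D_2/(1+r)^2 + D_3/(1+r)^3 + D_4/(1+r)^4 + TV/(1+r)^4
    = 2.95149 + 3.19094 + 3.44982 + 3.72971 + 45.56535 = 58.88731

£58.89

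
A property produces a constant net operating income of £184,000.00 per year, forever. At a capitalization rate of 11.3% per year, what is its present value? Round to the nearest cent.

£1628318.58

Level perpetuity: PV = C / r = £184,000.00 / 0.113 = £1,628,318.58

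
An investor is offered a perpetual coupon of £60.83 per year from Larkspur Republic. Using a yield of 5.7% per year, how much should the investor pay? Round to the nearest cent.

Level perpetuity: PV = C / r = £60.83 / 0.057 = £1,067.19

£1067.19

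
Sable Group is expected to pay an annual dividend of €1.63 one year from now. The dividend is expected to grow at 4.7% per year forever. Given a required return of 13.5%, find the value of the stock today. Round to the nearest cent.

Growing perpetuity: P = D₁ / (r − g) = €1.6300 / (0.135 − 0.047) = €18.52

€18.52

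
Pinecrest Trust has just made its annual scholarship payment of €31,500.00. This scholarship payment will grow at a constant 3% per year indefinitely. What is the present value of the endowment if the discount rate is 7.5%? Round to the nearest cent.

D₁ = D₀ × (1 + g) = €31,500.00 × 1.03 = €32,445.0000
Growing perpetuity: P = D₁ / (r − g) = €32,445.0000 / (0.075 − 0.03) = €721,000.00

€721000.00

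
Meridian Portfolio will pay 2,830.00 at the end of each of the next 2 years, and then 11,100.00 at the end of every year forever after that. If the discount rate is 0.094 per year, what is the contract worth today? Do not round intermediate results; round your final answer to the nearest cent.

PV of 2-year annuity: 2,830.00 × [1 − (1+0.094)^−2] / 0.094 = 4951.40521
Perpetuity value at year 2: 11,100.00 / 0.094 = 118085.10638
PV of perpetuity: 118085.10638 / (1+0.094)^2 = 98664.40046
Total PV = 4951.40521 + 98664.40046 = 103615.80566

103615.81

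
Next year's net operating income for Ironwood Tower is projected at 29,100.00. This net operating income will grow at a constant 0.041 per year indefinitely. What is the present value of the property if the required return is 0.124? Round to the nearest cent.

350602.41

Growing perpetuity: P = D₁ / (r − g) = 29,100.0000 / (0.124 − 0.041) = 350,602.41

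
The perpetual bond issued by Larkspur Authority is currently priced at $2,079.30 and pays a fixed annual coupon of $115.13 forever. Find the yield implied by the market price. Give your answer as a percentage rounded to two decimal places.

5.54%

P = C/r ⇒ r = C/P = $115.13/$2,079.30 = 0.055370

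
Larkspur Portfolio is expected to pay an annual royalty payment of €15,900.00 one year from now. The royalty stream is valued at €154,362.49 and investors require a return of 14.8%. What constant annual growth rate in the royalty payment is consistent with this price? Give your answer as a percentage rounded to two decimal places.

P = D₁/(r−g) ⇒ g = r − D₁/P = 0.148 − €15,900.00/€154,362.49 = 0.044996

4.50%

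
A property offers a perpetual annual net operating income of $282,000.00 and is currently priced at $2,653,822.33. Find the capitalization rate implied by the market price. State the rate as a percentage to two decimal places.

10.63%

P = C/r ⇒ r = C/P = $282,000.00/$2,653,822.33 = 0.106262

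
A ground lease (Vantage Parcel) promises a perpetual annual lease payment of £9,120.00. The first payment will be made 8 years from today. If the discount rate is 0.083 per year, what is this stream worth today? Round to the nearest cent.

£62880.73

Value at end of year 7: C / r = £9,120.00 / 0.083 = £109,879.5181
Discount to today: PV = £109,879.5181 / (1 + 0.083)^7 = £109,879.5181 / 1.747428 = £62,880.73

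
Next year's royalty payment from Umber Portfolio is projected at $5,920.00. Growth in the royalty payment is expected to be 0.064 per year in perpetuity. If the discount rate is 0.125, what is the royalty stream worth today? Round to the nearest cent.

$97049.18

Growing perpetuity: P = D₁ / (r − g) = $5,920.0000 / (0.125 − 0.064) = $97,049.18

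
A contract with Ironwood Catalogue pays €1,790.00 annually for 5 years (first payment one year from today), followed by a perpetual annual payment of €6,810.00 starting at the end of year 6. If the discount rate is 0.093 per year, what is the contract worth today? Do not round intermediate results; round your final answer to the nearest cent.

PV of 5-year annuity: €1,790.00 × [1 − (1+0.093)^−5] / 0.093 = 6908.61559
Perpetuity value at year 5: €6,810.00 / 0.093 = 73225.80645
PV of perpetuity: 73225.80645 / (1+0.093)^5 = 46942.19072
Total PV = 6908.61559 + 46942.19072 = 53850.80631

€53850.81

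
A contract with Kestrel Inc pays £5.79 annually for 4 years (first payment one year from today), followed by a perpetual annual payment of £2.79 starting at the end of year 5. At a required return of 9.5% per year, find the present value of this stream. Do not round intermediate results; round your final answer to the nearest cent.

£38.98

PV of 4-year annuity: £5.79 × [1 − (1+0.095)^−4] / 0.095 = 18.55395
Perpetuity value at year 4: £2.79 / 0.095 = 29.36842
PV of perpetuity: 29.36842 / (1+0.095)^4 = 20.42792
Total PV = 18.55395 + 20.42792 = 38.98186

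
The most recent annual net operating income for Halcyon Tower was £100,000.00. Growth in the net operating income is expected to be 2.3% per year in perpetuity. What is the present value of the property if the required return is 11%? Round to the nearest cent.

D₁ = D₀ × (1 + g) = £100,000.00 × 1.023 = £102,300.0000
Growing perpetuity: P = D₁ / (r − g) = £102,300.0000 / (0.11 − 0.023) = £1,175,862.07

£1175862.07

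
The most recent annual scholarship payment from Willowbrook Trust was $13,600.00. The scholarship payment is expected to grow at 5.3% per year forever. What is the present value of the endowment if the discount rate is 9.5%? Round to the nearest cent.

$340971.43

D₁ = D₀ × (1 + g) = $13,600.00 × 1.053 = $14,320.8000
Growing perpetuity: P = D₁ / (r − g) = $14,320.8000 / (0.095 − 0.053) = $340,971.43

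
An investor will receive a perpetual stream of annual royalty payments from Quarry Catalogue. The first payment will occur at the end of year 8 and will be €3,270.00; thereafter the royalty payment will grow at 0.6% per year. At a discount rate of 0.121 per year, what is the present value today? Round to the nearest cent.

€12782.35

Value at end of year 7: C₁ / (r − g) = €3,270.00 / (0.121 − 0.006) = €28,434.7826
Discount to today: PV = €28,434.7826 / (1 + 0.121)^7 = €28,434.7826 / 2.224535 = €12,782.35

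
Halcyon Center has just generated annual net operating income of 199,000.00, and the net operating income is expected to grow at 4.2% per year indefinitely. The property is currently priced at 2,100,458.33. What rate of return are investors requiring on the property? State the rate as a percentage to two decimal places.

D₁ = 199,000.00 × 1.042 = 207,358.0000
P = D₁/(r − g) ⇒ r = D₁/P + g = 207,358.0000/2,100,458.33 + 0.042 = 0.098720 + 0.042 = 0.140720

14.07%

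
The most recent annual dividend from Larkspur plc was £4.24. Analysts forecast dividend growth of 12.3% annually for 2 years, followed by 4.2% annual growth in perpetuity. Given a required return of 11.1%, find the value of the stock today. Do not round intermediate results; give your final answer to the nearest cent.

D_1 = 4.76152
D_2 = 5.34719
Terminal value at year 2: TV = D_2×(1+g_2)/(r−g_2) = 5.57177/0.069 = 80.75027
P_0 = D_1/(1+r)^1 + D_2/(1+r)^2 + TV/(1+r)^2
    = 4.28580 + 4.33209 + 65.42080 = 74.03869

£74.04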